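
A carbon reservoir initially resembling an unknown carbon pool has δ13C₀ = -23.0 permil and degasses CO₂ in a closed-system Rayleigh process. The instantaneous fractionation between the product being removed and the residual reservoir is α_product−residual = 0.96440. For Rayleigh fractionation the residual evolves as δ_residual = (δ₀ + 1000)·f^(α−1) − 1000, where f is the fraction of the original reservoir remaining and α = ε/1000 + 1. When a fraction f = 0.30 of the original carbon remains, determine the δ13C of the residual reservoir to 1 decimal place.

Rayleigh residual: δ_res = (δ₀ + 1000)·f^(α−1) − 1000
α − 1 = -0.03560
f^(α−1) = 0.30^(-0.03560) = 1.043793
δ_res = (-23.0 + 1000) × 1.043793 − 1000 = 1019.786 − 1000 = 19.79 permil

19.8 permil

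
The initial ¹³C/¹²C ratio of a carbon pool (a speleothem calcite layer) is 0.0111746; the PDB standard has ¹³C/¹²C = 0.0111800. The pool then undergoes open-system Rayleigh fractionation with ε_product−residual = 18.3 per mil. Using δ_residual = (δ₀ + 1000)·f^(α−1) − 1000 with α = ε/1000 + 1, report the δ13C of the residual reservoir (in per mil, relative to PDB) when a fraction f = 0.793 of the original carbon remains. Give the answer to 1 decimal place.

δ₀ = (0.0111746/0.0111800 − 1)×1000 = (0.999517 − 1)×1000 = -0.483 per mil
α − 1 = ε/1000 = 0.0183
f^(α−1) = 0.793^(0.0183) = 0.995765
δ_res = (-0.483 + 1000) × 0.995765 − 1000 = 995.284 − 1000 = -4.72 per mil

-4.7 per mil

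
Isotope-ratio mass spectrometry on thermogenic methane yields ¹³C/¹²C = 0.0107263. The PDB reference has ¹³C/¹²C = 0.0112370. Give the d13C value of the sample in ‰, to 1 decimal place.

-45.4‰

d13C = (R_sample / R_standard − 1) × 1000
R_sample / R_standard = 0.0107263 / 0.0112370 = 0.954552
d13C = (0.954552 − 1) × 1000 = -45.45‰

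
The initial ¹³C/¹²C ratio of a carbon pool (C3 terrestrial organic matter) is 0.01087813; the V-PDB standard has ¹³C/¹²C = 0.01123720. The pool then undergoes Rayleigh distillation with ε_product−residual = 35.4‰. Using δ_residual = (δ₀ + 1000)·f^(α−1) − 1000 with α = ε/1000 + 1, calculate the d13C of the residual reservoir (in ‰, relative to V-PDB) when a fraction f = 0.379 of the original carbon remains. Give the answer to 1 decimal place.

-64.6‰

δ₀ = (0.01087813/0.01123720 − 1)×1000 = (0.968046 − 1)×1000 = -31.954‰
α − 1 = ε/1000 = 0.0354
f^(α−1) = 0.379^(0.0354) = 0.966237
δ_res = (-31.954 + 1000) × 0.966237 − 1000 = 935.363 − 1000 = -64.64‰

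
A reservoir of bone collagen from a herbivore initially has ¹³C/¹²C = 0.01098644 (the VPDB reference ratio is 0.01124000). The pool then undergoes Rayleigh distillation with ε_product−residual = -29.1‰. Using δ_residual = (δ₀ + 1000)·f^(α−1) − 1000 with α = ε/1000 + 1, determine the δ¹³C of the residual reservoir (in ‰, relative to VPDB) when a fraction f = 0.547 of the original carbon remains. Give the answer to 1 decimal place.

δ₀ = (0.01098644/0.01124000 − 1)×1000 = (0.977441 − 1)×1000 = -22.559‰
α − 1 = ε/1000 = -0.0291
f^(α−1) = 0.547^(-0.0291) = 1.017711
δ_res = (-22.559 + 1000) × 1.017711 − 1000 = 994.753 − 1000 = -5.25‰

-5.2‰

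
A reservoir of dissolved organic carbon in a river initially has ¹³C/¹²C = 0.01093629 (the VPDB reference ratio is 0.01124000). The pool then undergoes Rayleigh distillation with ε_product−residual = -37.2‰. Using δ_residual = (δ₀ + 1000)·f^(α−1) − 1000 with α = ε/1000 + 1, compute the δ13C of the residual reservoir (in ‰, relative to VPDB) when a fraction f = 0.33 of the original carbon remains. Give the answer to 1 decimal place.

13.9‰

δ₀ = (0.01093629/0.01124000 − 1)×1000 = (0.972980 − 1)×1000 = -27.020‰
α − 1 = ε/1000 = -0.0372
f^(α−1) = 0.33^(-0.0372) = 1.042105
δ_res = (-27.020 + 1000) × 1.042105 − 1000 = 1013.946 − 1000 = 13.95‰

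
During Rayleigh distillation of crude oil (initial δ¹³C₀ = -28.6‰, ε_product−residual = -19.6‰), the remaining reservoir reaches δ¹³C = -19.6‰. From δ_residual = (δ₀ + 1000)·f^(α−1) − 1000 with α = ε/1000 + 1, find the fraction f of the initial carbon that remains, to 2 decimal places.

0.62

α − 1 = ε/1000 = -0.0196
(δ_res + 1000)/(δ₀ + 1000) = (-19.6 + 1000)/(-28.6 + 1000) = 980.4/971.4 = 1.009265
f = 1.009265^(1/-0.0196) = exp(ln(1.009265)/-0.0196) = exp(0.00922/-0.0196)
f = exp(-0.4705) = 0.6247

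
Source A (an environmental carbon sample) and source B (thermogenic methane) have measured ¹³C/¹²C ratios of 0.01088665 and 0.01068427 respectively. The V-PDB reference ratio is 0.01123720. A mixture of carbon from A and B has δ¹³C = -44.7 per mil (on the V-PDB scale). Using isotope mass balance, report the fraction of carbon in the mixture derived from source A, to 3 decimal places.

0.250

δ_A = (0.01088665/0.01123720 − 1)×1000 = (0.968805 − 1)×1000 = -31.195 per mil
δ_B = (0.01068427/0.01123720 − 1)×1000 = (0.950795 − 1)×1000 = -49.205 per mil
f_A = (δ_mix − δ_B)/(δ_A − δ_B) = (-44.7 − (-49.205))/(-31.195 − (-49.205))
f_A = 4.505 / 18.010 = 0.2502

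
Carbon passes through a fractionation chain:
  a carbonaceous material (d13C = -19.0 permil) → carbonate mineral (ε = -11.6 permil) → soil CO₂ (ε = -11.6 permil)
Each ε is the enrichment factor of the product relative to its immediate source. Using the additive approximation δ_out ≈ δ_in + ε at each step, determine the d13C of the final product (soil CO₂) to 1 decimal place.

-42.2 permil

step 1: δ ≈ -19.0 + (-11.6) = -30.6 permil
step 2: δ ≈ -30.6 + (-11.6) = -42.2 permil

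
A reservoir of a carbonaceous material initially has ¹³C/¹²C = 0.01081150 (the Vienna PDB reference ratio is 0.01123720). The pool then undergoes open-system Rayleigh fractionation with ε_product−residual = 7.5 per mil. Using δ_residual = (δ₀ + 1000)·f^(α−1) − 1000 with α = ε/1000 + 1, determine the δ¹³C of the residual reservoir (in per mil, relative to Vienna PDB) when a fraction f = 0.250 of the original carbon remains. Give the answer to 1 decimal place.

δ₀ = (0.01081150/0.01123720 − 1)×1000 = (0.962117 − 1)×1000 = -37.883 per mil
α − 1 = ε/1000 = 0.0075
f^(α−1) = 0.250^(0.0075) = 0.989657
δ_res = (-37.883 + 1000) × 0.989657 − 1000 = 952.165 − 1000 = -47.83 per mil

-47.8 per mil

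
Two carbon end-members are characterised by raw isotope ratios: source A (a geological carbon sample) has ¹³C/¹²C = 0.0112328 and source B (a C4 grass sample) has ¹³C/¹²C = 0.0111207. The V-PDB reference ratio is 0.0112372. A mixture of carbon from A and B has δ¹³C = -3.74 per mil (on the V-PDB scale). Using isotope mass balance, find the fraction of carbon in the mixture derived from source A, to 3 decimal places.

δ_A = (0.0112328/0.0112372 − 1)×1000 = (0.999608 − 1)×1000 = -0.392 per mil
δ_B = (0.0111207/0.0112372 − 1)×1000 = (0.989633 − 1)×1000 = -10.367 per mil
f_A = (δ_mix − δ_B)/(δ_A − δ_B) = (-3.74 − (-10.367))/(-0.392 − (-10.367))
f_A = 6.627 / 9.976 = 0.6643

0.664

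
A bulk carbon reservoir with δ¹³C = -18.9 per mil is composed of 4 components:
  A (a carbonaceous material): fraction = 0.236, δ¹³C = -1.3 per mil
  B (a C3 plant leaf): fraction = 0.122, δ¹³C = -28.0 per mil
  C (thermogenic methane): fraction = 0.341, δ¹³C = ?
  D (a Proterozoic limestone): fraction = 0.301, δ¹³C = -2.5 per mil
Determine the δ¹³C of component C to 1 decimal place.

-42.3 per mil

Isotope mass balance: δ_bulk = Σ fᵢ·δᵢ.
-18.9 = 0.236×(-1.3) + 0.122×(-28.0) + 0.341×δ_C + 0.301×(-2.5)
0.341·δ_C = -18.9 − (-4.475) = -14.425
δ_C = -14.425 / 0.341 = -42.30 per mil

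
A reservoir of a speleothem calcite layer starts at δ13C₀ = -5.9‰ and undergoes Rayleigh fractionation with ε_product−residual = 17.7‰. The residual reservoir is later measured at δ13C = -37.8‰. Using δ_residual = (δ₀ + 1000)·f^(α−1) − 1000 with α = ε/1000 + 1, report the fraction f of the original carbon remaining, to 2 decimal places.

0.16

α − 1 = ε/1000 = 0.0177
(δ_res + 1000)/(δ₀ + 1000) = (-37.8 + 1000)/(-5.9 + 1000) = 962.2/994.1 = 0.967911
f = 0.967911^(1/0.0177) = exp(ln(0.967911)/0.0177) = exp(-0.03262/0.0177)
f = exp(-1.8427) = 0.1584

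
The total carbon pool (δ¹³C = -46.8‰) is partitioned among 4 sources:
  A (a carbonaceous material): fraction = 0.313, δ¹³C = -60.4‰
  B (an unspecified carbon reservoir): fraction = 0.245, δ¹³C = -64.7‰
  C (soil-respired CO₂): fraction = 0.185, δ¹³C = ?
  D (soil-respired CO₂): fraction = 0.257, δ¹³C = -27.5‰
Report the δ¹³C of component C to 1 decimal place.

Isotope mass balance: δ_bulk = Σ fᵢ·δᵢ.
-46.8 = 0.313×(-60.4) + 0.245×(-64.7) + 0.185×δ_C + 0.257×(-27.5)
0.185·δ_C = -46.8 − (-41.824) = -4.976
δ_C = -4.976 / 0.185 = -26.90‰

-26.9‰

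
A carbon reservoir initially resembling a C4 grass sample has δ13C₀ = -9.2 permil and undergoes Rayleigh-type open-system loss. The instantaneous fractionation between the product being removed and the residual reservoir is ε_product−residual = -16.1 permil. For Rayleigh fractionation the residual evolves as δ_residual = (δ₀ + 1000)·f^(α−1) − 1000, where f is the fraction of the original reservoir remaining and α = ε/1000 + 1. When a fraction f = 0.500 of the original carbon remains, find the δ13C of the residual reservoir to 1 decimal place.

Rayleigh residual: δ_res = (δ₀ + 1000)·f^(α−1) − 1000
α = ε/1000 + 1 = 0.98390, so α − 1 = -0.01610
f^(α−1) = 0.500^(-0.01610) = 1.011222
δ_res = (-9.2 + 1000) × 1.011222 − 1000 = 1001.919 − 1000 = 1.92 permil

1.9 permil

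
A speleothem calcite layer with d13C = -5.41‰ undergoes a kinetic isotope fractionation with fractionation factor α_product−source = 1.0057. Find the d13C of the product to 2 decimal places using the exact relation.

δ_product = (δ_source + 1000)·α − 1000
δ_product = (-5.41 + 1000) × 1.0057 − 1000
δ_product = 1000.259 − 1000 = 0.259‰

0.26‰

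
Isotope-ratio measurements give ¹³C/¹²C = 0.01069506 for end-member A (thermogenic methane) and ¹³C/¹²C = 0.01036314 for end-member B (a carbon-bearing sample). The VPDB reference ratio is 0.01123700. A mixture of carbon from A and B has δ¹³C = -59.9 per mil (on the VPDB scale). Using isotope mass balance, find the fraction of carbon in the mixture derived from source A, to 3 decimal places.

δ_A = (0.01069506/0.01123700 − 1)×1000 = (0.951772 − 1)×1000 = -48.228 per mil
δ_B = (0.01036314/0.01123700 − 1)×1000 = (0.922234 − 1)×1000 = -77.766 per mil
f_A = (δ_mix − δ_B)/(δ_A − δ_B) = (-59.9 − (-77.766))/(-48.228 − (-77.766))
f_A = 17.866 / 29.538 = 0.6049

0.605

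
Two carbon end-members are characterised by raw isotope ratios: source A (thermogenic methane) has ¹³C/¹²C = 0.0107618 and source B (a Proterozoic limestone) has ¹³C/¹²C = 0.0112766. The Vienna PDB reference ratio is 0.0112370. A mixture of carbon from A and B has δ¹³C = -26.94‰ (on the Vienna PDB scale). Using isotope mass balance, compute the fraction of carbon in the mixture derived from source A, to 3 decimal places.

0.665

δ_A = (0.0107618/0.0112370 − 1)×1000 = (0.957711 − 1)×1000 = -42.289‰
δ_B = (0.0112766/0.0112370 − 1)×1000 = (1.003524 − 1)×1000 = 3.524‰
f_A = (δ_mix − δ_B)/(δ_A − δ_B) = (-26.94 − (3.524))/(-42.289 − (3.524))
f_A = -30.464 / -45.813 = 0.6650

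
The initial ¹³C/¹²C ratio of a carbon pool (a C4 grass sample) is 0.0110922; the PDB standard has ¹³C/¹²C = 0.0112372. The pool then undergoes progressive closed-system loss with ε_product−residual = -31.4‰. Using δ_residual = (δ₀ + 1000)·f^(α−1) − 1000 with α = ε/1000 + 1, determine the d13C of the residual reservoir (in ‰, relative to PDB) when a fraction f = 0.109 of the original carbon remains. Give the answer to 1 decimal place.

δ₀ = (0.0110922/0.0112372 − 1)×1000 = (0.987096 − 1)×1000 = -12.904‰
α − 1 = ε/1000 = -0.0314
f^(α−1) = 0.109^(-0.0314) = 1.072074
δ_res = (-12.904 + 1000) × 1.072074 − 1000 = 1058.241 − 1000 = 58.24‰

58.2‰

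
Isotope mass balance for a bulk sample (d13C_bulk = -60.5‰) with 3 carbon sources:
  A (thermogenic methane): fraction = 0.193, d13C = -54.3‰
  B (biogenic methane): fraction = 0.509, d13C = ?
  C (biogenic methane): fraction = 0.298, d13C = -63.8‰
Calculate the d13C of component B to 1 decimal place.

-60.9‰

Isotope mass balance: δ_bulk = Σ fᵢ·δᵢ.
-60.5 = 0.193×(-54.3) + 0.509×δ_B + 0.298×(-63.8)
0.509·δ_B = -60.5 − (-29.492) = -31.008
δ_B = -31.008 / 0.509 = -60.92‰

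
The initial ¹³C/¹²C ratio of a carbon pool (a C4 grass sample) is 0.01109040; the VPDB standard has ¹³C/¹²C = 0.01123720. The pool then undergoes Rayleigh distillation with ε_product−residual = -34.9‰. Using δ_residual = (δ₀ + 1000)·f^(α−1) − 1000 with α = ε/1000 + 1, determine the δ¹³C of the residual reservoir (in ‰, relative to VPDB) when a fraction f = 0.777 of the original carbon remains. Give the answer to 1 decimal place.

δ₀ = (0.01109040/0.01123720 − 1)×1000 = (0.986936 − 1)×1000 = -13.064‰
α − 1 = ε/1000 = -0.0349
f^(α−1) = 0.777^(-0.0349) = 1.008845
δ_res = (-13.064 + 1000) × 1.008845 − 1000 = 995.665 − 1000 = -4.33‰

-4.3‰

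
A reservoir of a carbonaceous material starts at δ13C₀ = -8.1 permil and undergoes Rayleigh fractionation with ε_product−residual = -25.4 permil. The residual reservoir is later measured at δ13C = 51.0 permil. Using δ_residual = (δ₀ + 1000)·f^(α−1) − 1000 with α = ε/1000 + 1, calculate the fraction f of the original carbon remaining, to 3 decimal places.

α − 1 = ε/1000 = -0.0254
(δ_res + 1000)/(δ₀ + 1000) = (51.0 + 1000)/(-8.1 + 1000) = 1051.0/991.9 = 1.059583
f = 1.059583^(1/-0.0254) = exp(ln(1.059583)/-0.0254) = exp(0.05788/-0.0254)
f = exp(-2.2785) = 0.1024

0.102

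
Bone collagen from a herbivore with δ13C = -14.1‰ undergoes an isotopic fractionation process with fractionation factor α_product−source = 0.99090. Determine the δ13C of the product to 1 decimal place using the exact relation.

-23.1‰

δ_product = (δ_source + 1000)·α − 1000
δ_product = (-14.1 + 1000) × 0.99090 − 1000
δ_product = 976.928 − 1000 = -23.07‰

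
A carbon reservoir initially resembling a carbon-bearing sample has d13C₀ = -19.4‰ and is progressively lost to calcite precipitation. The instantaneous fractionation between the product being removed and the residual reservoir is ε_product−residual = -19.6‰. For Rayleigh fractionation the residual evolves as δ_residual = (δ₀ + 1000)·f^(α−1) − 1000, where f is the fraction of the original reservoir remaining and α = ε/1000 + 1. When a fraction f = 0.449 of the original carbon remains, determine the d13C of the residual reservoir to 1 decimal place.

-3.9‰

Rayleigh residual: δ_res = (δ₀ + 1000)·f^(α−1) − 1000
α = ε/1000 + 1 = 0.98040, so α − 1 = -0.01960
f^(α−1) = 0.449^(-0.01960) = 1.015818
δ_res = (-19.4 + 1000) × 1.015818 − 1000 = 996.111 − 1000 = -3.89‰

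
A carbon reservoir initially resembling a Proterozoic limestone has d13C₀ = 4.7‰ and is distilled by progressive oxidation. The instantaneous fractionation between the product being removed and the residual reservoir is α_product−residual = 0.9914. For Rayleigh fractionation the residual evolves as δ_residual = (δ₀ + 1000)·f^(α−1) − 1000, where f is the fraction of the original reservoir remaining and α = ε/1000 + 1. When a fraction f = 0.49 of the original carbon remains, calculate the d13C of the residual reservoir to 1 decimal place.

Rayleigh residual: δ_res = (δ₀ + 1000)·f^(α−1) − 1000
α − 1 = -0.00860
f^(α−1) = 0.49^(-0.00860) = 1.006154
δ_res = (4.7 + 1000) × 1.006154 − 1000 = 1010.883 − 1000 = 10.88‰

10.9‰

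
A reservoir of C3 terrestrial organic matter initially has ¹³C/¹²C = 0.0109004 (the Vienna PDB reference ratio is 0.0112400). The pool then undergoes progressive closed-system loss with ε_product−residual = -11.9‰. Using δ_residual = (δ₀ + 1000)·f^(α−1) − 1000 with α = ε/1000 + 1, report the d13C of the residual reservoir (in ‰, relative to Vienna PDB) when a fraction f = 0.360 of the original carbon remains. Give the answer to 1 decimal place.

δ₀ = (0.0109004/0.0112400 − 1)×1000 = (0.969786 − 1)×1000 = -30.214‰
α − 1 = ε/1000 = -0.0119
f^(α−1) = 0.360^(-0.0119) = 1.012232
δ_res = (-30.214 + 1000) × 1.012232 − 1000 = 981.649 − 1000 = -18.35‰

-18.4‰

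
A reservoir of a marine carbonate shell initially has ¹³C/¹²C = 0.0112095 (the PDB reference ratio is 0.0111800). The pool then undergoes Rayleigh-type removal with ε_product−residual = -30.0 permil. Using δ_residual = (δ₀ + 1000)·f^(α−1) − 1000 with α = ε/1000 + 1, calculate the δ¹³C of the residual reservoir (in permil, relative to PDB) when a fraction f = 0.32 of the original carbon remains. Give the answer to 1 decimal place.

37.5 permil

δ₀ = (0.0112095/0.0111800 − 1)×1000 = (1.002639 − 1)×1000 = 2.639 permil
α − 1 = ε/1000 = -0.0300
f^(α−1) = 0.32^(-0.0300) = 1.034774
δ_res = (2.639 + 1000) × 1.034774 − 1000 = 1037.504 − 1000 = 37.50 permil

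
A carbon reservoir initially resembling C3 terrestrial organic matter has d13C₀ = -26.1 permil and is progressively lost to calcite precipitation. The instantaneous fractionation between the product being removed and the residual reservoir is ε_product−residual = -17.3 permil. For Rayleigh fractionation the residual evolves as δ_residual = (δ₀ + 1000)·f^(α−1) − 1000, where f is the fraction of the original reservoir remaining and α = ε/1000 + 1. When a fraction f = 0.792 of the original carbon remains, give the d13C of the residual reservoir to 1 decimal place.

-22.2 permil

Rayleigh residual: δ_res = (δ₀ + 1000)·f^(α−1) − 1000
α = ε/1000 + 1 = 0.98270, so α − 1 = -0.01730
f^(α−1) = 0.792^(-0.01730) = 1.004042
δ_res = (-26.1 + 1000) × 1.004042 − 1000 = 977.837 − 1000 = -22.16 permil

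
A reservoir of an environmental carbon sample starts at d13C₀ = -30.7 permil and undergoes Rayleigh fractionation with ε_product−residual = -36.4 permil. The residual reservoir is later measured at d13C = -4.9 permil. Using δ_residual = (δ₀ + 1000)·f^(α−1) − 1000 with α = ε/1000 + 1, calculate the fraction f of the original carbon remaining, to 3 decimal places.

0.486

α − 1 = ε/1000 = -0.0364
(δ_res + 1000)/(δ₀ + 1000) = (-4.9 + 1000)/(-30.7 + 1000) = 995.1/969.3 = 1.026617
f = 1.026617^(1/-0.0364) = exp(ln(1.026617)/-0.0364) = exp(0.02627/-0.0364)
f = exp(-0.7217) = 0.4859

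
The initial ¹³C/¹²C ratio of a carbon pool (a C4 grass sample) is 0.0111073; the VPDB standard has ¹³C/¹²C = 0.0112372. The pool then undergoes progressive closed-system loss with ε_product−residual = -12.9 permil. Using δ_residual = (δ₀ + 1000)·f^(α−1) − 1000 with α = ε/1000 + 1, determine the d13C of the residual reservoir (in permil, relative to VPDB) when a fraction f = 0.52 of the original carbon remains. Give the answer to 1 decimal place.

δ₀ = (0.0111073/0.0112372 − 1)×1000 = (0.988440 − 1)×1000 = -11.560 permil
α − 1 = ε/1000 = -0.0129
f^(α−1) = 0.52^(-0.0129) = 1.008471
δ_res = (-11.560 + 1000) × 1.008471 − 1000 = 996.814 − 1000 = -3.19 permil

-3.2 permil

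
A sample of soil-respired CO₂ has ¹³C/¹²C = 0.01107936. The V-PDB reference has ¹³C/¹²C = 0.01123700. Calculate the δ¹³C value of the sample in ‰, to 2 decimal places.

-14.03‰

δ¹³C = (R_sample / R_standard − 1) × 1000
R_sample / R_standard = 0.01107936 / 0.01123700 = 0.985971
δ¹³C = (0.985971 − 1) × 1000 = -14.029‰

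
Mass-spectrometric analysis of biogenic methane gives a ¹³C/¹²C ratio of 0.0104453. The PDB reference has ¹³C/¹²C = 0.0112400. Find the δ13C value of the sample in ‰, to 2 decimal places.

δ13C = (R_sample / R_standard − 1) × 1000
R_sample / R_standard = 0.0104453 / 0.0112400 = 0.929297
δ13C = (0.929297 − 1) × 1000 = -70.703‰

-70.70‰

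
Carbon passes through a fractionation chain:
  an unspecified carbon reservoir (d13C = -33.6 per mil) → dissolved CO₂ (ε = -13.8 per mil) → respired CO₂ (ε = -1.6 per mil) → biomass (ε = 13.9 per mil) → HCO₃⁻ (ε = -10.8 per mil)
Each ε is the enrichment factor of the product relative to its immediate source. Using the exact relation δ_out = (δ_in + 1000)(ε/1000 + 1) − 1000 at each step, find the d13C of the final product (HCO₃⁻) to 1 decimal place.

step 1: δ = (-33.60 + 1000)·(-13.8/1000 + 1) − 1000 = -46.94 per mil
step 2: δ = (-46.94 + 1000)·(-1.6/1000 + 1) − 1000 = -48.46 per mil
step 3: δ = (-48.46 + 1000)·(13.9/1000 + 1) − 1000 = -35.23 per mil
step 4: δ = (-35.23 + 1000)·(-10.8/1000 + 1) − 1000 = -45.65 per mil

-45.7 per mil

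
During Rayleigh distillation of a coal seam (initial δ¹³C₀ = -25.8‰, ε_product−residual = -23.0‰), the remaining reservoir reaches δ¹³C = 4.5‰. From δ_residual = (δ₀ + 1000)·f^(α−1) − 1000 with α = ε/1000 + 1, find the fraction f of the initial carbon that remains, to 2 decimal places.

α − 1 = ε/1000 = -0.0230
(δ_res + 1000)/(δ₀ + 1000) = (4.5 + 1000)/(-25.8 + 1000) = 1004.5/974.2 = 1.031102
f = 1.031102^(1/-0.0230) = exp(ln(1.031102)/-0.0230) = exp(0.03063/-0.0230)
f = exp(-1.3317) = 0.2640

0.26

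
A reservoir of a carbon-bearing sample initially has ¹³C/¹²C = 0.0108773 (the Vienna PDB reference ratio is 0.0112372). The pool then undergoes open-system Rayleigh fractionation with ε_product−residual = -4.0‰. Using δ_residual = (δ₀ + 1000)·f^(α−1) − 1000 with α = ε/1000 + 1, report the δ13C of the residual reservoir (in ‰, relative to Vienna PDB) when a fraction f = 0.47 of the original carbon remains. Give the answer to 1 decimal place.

-29.1‰

δ₀ = (0.0108773/0.0112372 − 1)×1000 = (0.967972 − 1)×1000 = -32.028‰
α − 1 = ε/1000 = -0.0040
f^(α−1) = 0.47^(-0.0040) = 1.003025
δ_res = (-32.028 + 1000) × 1.003025 − 1000 = 970.900 − 1000 = -29.10‰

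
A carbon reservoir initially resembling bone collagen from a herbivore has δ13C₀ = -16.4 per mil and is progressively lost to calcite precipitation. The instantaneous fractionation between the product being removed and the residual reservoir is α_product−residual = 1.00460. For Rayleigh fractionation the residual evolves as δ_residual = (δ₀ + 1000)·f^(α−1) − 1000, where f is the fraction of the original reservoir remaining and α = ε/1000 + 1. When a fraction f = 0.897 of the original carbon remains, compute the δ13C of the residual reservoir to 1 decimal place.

Rayleigh residual: δ_res = (δ₀ + 1000)·f^(α−1) − 1000
α − 1 = 0.00460
f^(α−1) = 0.897^(0.00460) = 0.999500
δ_res = (-16.4 + 1000) × 0.999500 − 1000 = 983.108 − 1000 = -16.89 per mil

-16.9 per mil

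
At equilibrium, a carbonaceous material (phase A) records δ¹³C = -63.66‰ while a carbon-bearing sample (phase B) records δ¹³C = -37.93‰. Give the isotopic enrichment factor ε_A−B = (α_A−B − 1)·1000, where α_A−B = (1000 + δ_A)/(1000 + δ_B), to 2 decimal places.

-26.74‰

α_A−B = (1000 + -63.66) / (1000 + -37.93) = 936.34 / 962.07 = 0.973256
ε_A−B = (0.973256 − 1) × 1000 = -26.744‰
(The approximation ε ≈ δ_A − δ_B would give -25.73‰.)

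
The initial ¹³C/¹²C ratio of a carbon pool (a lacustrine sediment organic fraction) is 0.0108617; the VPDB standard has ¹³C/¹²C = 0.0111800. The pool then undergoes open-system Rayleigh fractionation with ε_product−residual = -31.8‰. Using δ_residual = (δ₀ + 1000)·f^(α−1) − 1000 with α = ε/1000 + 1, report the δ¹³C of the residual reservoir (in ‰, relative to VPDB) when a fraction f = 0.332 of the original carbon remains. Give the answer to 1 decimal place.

6.2‰

δ₀ = (0.0108617/0.0111800 − 1)×1000 = (0.971530 − 1)×1000 = -28.470‰
α − 1 = ε/1000 = -0.0318
f^(α−1) = 0.332^(-0.0318) = 1.035685
δ_res = (-28.470 + 1000) × 1.035685 − 1000 = 1006.199 − 1000 = 6.20‰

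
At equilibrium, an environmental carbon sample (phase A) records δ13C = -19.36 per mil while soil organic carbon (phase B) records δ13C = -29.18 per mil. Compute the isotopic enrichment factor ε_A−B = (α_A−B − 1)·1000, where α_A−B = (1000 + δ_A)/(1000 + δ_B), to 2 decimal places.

10.12 per mil

α_A−B = (1000 + -19.36) / (1000 + -29.18) = 980.64 / 970.82 = 1.010115
ε_A−B = (1.010115 − 1) × 1000 = 10.115 per mil
(The approximation ε ≈ δ_A − δ_B would give 9.82 per mil.)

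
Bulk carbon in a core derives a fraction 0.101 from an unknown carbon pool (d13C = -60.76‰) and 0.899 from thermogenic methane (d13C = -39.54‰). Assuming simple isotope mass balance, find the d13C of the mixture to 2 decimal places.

-41.68‰

δ_mix = f_A·δ_A + f_B·δ_B
δ_mix = 0.101 × (-60.76) + 0.899 × (-39.54)
δ_mix = -6.137 + -35.546 = -41.683‰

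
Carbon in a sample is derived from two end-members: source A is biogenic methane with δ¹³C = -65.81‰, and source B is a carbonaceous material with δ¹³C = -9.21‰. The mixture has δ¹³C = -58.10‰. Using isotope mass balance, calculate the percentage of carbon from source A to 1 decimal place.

δ_mix = f_A·δ_A + (1 − f_A)·δ_B  ⇒  f_A = (δ_mix − δ_B)/(δ_A − δ_B)
f_A = (-58.10 − (-9.21)) / (-65.81 − (-9.21))
f_A = -48.89 / -56.60 = 0.8638

86.4%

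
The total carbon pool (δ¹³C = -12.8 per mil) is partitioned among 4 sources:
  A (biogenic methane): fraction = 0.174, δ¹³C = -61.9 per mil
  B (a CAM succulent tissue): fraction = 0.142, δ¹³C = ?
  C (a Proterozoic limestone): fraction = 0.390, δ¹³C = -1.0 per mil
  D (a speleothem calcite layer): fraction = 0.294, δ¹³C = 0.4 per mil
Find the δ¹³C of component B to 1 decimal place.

Isotope mass balance: δ_bulk = Σ fᵢ·δᵢ.
-12.8 = 0.174×(-61.9) + 0.142×δ_B + 0.390×(-1.0) + 0.294×(0.4)
0.142·δ_B = -12.8 − (-11.043) = -1.757
δ_B = -1.757 / 0.142 = -12.37 per mil

-12.4 per mil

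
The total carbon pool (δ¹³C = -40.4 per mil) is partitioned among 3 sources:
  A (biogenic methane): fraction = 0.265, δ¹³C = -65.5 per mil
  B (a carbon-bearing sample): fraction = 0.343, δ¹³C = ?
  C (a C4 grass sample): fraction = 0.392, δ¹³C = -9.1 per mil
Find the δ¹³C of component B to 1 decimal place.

Isotope mass balance: δ_bulk = Σ fᵢ·δᵢ.
-40.4 = 0.265×(-65.5) + 0.343×δ_B + 0.392×(-9.1)
0.343·δ_B = -40.4 − (-20.925) = -19.475
δ_B = -19.475 / 0.343 = -56.78 per mil

-56.8 per mil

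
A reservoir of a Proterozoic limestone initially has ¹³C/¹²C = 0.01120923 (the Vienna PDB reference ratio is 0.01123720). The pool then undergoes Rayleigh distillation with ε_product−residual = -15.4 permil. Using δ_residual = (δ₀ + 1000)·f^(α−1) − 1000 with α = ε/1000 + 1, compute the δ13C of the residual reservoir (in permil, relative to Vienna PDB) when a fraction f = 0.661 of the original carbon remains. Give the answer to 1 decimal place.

3.9 permil

δ₀ = (0.01120923/0.01123720 − 1)×1000 = (0.997511 − 1)×1000 = -2.489 permil
α − 1 = ε/1000 = -0.0154
f^(α−1) = 0.661^(-0.0154) = 1.006396
δ_res = (-2.489 + 1000) × 1.006396 − 1000 = 1003.891 − 1000 = 3.89 permil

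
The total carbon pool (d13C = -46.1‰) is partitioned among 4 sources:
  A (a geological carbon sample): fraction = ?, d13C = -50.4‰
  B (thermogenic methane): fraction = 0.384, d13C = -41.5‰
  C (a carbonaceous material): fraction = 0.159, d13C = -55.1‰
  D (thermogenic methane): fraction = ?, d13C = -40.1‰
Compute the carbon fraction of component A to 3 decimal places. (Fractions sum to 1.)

Let f_A and f_D be the unknown fractions; fractions sum to 1 so f_A + f_D = 0.457.
Mass balance: Σ fᵢ·δᵢ = δ_bulk ⇒ f_A·(-50.4) + f_D·(-40.1) = -46.1 − (-24.697) = -21.403
Substitute f_D = 0.457 − f_A:
f_A·(-50.4 − -40.1) = -21.403 − 0.457×(-40.1) = -3.077
f_A = -3.077 / -10.3 = 0.2988

0.299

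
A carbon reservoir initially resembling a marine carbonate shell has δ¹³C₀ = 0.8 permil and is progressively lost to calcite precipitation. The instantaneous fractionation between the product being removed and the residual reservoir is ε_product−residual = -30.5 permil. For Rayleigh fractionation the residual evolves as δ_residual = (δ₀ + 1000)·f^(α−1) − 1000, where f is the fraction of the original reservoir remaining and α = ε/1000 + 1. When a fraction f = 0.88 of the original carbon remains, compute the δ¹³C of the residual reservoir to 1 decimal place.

4.7 permil

Rayleigh residual: δ_res = (δ₀ + 1000)·f^(α−1) − 1000
α = ε/1000 + 1 = 0.96950, so α − 1 = -0.03050
f^(α−1) = 0.88^(-0.03050) = 1.003907
δ_res = (0.8 + 1000) × 1.003907 − 1000 = 1004.710 − 1000 = 4.71 permil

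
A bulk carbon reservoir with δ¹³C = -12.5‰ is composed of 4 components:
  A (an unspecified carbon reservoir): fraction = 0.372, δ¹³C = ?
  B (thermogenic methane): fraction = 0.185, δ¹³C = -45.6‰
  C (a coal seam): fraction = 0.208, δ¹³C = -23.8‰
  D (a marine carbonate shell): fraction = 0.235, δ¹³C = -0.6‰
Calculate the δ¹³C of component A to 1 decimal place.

Isotope mass balance: δ_bulk = Σ fᵢ·δᵢ.
-12.5 = 0.372×δ_A + 0.185×(-45.6) + 0.208×(-23.8) + 0.235×(-0.6)
0.372·δ_A = -12.5 − (-13.527) = 1.027
δ_A = 1.027 / 0.372 = 2.76‰

2.8‰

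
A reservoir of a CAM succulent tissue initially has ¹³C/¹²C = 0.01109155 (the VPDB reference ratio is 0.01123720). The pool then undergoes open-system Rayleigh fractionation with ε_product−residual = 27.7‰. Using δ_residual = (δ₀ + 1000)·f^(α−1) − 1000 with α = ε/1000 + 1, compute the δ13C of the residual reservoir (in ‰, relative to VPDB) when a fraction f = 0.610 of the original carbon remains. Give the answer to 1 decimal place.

-26.4‰

δ₀ = (0.01109155/0.01123720 − 1)×1000 = (0.987039 − 1)×1000 = -12.961‰
α − 1 = ε/1000 = 0.0277
f^(α−1) = 0.610^(0.0277) = 0.986401
δ_res = (-12.961 + 1000) × 0.986401 − 1000 = 973.616 − 1000 = -26.38‰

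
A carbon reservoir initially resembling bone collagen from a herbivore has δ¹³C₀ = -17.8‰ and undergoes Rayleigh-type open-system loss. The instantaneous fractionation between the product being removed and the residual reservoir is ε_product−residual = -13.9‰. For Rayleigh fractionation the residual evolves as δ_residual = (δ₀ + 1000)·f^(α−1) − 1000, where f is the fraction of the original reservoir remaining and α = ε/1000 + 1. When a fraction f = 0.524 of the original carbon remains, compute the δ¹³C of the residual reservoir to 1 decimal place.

Rayleigh residual: δ_res = (δ₀ + 1000)·f^(α−1) − 1000
α = ε/1000 + 1 = 0.98610, so α − 1 = -0.01390
f^(α−1) = 0.524^(-0.01390) = 1.009024
δ_res = (-17.8 + 1000) × 1.009024 − 1000 = 991.063 − 1000 = -8.94‰

-8.9‰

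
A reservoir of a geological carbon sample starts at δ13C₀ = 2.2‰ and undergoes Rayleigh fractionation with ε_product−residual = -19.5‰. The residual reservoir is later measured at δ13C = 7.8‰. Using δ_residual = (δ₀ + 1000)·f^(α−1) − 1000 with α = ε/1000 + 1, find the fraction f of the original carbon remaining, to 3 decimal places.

0.751

α − 1 = ε/1000 = -0.0195
(δ_res + 1000)/(δ₀ + 1000) = (7.8 + 1000)/(2.2 + 1000) = 1007.8/1002.2 = 1.005588
f = 1.005588^(1/-0.0195) = exp(ln(1.005588)/-0.0195) = exp(0.00557/-0.0195)
f = exp(-0.2858) = 0.7514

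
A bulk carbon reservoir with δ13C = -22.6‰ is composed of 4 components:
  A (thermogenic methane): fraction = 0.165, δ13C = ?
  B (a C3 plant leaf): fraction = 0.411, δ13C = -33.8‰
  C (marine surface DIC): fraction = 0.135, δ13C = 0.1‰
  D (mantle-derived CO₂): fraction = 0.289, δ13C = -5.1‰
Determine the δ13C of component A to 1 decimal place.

Isotope mass balance: δ_bulk = Σ fᵢ·δᵢ.
-22.6 = 0.165×δ_A + 0.411×(-33.8) + 0.135×(0.1) + 0.289×(-5.1)
0.165·δ_A = -22.6 − (-15.352) = -7.248
δ_A = -7.248 / 0.165 = -43.93‰

-43.9‰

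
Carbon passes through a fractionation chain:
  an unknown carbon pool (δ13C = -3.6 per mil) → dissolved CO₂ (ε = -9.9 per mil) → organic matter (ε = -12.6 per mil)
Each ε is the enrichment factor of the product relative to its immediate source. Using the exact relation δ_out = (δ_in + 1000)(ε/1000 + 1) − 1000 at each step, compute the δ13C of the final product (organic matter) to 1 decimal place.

-25.9 per mil

step 1: δ = (-3.60 + 1000)·(-9.9/1000 + 1) − 1000 = -13.46 per mil
step 2: δ = (-13.46 + 1000)·(-12.6/1000 + 1) − 1000 = -25.89 per mil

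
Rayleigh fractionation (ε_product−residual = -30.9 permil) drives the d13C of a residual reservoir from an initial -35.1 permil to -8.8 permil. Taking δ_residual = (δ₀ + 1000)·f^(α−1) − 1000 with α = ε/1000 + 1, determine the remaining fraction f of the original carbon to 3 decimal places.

α − 1 = ε/1000 = -0.0309
(δ_res + 1000)/(δ₀ + 1000) = (-8.8 + 1000)/(-35.1 + 1000) = 991.2/964.9 = 1.027257
f = 1.027257^(1/-0.0309) = exp(ln(1.027257)/-0.0309) = exp(0.02689/-0.0309)
f = exp(-0.8703) = 0.4188

0.419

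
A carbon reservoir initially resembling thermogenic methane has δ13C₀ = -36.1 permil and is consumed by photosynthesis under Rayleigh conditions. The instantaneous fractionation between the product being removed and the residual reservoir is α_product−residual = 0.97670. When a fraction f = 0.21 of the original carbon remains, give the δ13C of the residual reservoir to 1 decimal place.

Rayleigh residual: δ_res = (δ₀ + 1000)·f^(α−1) − 1000
α − 1 = -0.02330
f^(α−1) = 0.21^(-0.02330) = 1.037032
δ_res = (-36.1 + 1000) × 1.037032 − 1000 = 999.595 − 1000 = -0.40 permil

-0.4 permil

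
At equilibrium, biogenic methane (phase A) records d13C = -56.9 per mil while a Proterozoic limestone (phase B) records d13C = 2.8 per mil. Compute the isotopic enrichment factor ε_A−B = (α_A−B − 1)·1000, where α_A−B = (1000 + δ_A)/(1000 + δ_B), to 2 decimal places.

α_A−B = (1000 + -56.9) / (1000 + 2.8) = 943.1 / 1002.8 = 0.940467
ε_A−B = (0.940467 − 1) × 1000 = -59.533 per mil
(The approximation ε ≈ δ_A − δ_B would give -59.7 per mil.)

-59.53 per mil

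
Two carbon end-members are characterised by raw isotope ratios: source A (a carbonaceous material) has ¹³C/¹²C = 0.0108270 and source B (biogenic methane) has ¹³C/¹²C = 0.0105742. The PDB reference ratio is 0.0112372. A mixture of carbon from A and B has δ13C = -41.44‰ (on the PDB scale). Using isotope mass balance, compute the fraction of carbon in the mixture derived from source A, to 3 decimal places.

δ_A = (0.0108270/0.0112372 − 1)×1000 = (0.963496 − 1)×1000 = -36.504‰
δ_B = (0.0105742/0.0112372 − 1)×1000 = (0.941000 − 1)×1000 = -59.000‰
f_A = (δ_mix − δ_B)/(δ_A − δ_B) = (-41.44 − (-59.000))/(-36.504 − (-59.000))
f_A = 17.560 / 22.497 = 0.7806

0.781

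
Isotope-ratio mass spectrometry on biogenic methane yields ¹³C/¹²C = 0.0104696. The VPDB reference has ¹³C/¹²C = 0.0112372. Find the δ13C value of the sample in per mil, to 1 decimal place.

δ13C = (R_sample / R_standard − 1) × 1000
R_sample / R_standard = 0.0104696 / 0.0112372 = 0.931691
δ13C = (0.931691 − 1) × 1000 = -68.31 per mil

-68.3 per mil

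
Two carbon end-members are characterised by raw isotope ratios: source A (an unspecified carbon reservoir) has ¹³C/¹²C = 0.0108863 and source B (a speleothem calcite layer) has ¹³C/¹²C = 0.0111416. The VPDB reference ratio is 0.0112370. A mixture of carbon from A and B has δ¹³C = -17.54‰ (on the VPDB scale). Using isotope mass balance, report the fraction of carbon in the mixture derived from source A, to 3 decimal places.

0.398

δ_A = (0.0108863/0.0112370 − 1)×1000 = (0.968791 − 1)×1000 = -31.209‰
δ_B = (0.0111416/0.0112370 − 1)×1000 = (0.991510 − 1)×1000 = -8.490‰
f_A = (δ_mix − δ_B)/(δ_A − δ_B) = (-17.54 − (-8.490))/(-31.209 − (-8.490))
f_A = -9.050 / -22.720 = 0.3983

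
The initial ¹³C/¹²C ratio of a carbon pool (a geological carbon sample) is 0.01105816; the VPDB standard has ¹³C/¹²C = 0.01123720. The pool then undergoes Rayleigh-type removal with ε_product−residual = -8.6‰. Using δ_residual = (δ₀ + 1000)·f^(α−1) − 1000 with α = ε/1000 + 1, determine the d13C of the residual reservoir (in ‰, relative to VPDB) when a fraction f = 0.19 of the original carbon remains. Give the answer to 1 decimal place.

δ₀ = (0.01105816/0.01123720 − 1)×1000 = (0.984067 − 1)×1000 = -15.933‰
α − 1 = ε/1000 = -0.0086
f^(α−1) = 0.19^(-0.0086) = 1.014385
δ_res = (-15.933 + 1000) × 1.014385 − 1000 = 998.223 − 1000 = -1.78‰

-1.8‰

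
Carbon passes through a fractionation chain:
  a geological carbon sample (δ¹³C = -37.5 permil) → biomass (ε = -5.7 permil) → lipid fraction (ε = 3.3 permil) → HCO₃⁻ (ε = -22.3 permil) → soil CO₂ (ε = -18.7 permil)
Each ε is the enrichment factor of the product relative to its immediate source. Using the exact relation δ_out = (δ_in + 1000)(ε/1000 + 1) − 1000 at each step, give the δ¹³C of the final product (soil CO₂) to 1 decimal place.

step 1: δ = (-37.50 + 1000)·(-5.7/1000 + 1) − 1000 = -42.99 permil
step 2: δ = (-42.99 + 1000)·(3.3/1000 + 1) − 1000 = -39.83 permil
step 3: δ = (-39.83 + 1000)·(-22.3/1000 + 1) − 1000 = -61.24 permil
step 4: δ = (-61.24 + 1000)·(-18.7/1000 + 1) − 1000 = -78.79 permil

-78.8 permil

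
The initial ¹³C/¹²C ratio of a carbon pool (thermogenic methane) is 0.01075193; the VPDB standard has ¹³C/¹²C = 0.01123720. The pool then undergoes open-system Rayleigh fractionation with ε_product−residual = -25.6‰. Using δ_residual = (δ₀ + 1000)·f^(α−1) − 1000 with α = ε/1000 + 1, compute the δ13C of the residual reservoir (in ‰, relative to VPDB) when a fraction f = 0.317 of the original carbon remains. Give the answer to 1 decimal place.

-14.6‰

δ₀ = (0.01075193/0.01123720 − 1)×1000 = (0.956816 − 1)×1000 = -43.184‰
α − 1 = ε/1000 = -0.0256
f^(α−1) = 0.317^(-0.0256) = 1.029847
δ_res = (-43.184 + 1000) × 1.029847 − 1000 = 985.374 − 1000 = -14.63‰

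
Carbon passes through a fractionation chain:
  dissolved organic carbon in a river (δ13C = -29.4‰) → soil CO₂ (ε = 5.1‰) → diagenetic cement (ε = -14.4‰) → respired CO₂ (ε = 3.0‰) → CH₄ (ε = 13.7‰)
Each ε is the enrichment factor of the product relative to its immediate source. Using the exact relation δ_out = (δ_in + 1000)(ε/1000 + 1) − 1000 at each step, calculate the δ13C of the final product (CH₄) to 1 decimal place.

step 1: δ = (-29.40 + 1000)·(5.1/1000 + 1) − 1000 = -24.45‰
step 2: δ = (-24.45 + 1000)·(-14.4/1000 + 1) − 1000 = -38.50‰
step 3: δ = (-38.50 + 1000)·(3.0/1000 + 1) − 1000 = -35.61‰
step 4: δ = (-35.61 + 1000)·(13.7/1000 + 1) − 1000 = -22.40‰

-22.4‰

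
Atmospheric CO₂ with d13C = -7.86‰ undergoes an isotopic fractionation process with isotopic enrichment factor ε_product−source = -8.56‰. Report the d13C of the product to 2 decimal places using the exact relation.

-16.35‰

To first order, δ_product ≈ δ_source + ε = -16.42‰.
Exactly, δ_product = (δ_source + 1000)·(ε/1000 + 1) − 1000.
δ_product = (-7.86 + 1000) × (-8.56/1000 + 1) − 1000
δ_product = -16.353‰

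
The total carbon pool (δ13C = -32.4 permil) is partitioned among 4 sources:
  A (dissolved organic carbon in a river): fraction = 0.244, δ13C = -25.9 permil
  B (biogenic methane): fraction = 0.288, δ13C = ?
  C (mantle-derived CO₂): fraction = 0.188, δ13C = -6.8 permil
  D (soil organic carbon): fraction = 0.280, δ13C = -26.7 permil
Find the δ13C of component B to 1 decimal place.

Isotope mass balance: δ_bulk = Σ fᵢ·δᵢ.
-32.4 = 0.244×(-25.9) + 0.288×δ_B + 0.188×(-6.8) + 0.280×(-26.7)
0.288·δ_B = -32.4 − (-15.074) = -17.326
δ_B = -17.326 / 0.288 = -60.16 permil

-60.2 permil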